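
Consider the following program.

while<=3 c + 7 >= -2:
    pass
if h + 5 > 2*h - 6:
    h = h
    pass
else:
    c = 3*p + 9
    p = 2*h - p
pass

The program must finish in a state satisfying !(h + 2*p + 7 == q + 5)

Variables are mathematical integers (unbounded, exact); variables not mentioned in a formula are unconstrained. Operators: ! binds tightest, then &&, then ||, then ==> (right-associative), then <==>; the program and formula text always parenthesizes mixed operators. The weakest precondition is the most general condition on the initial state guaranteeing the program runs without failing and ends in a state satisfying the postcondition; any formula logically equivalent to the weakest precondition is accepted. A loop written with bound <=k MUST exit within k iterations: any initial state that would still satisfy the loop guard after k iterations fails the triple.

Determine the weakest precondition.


Working backward. After the program, the postcondition !(h + 2*p + 7 == q + 5) must hold; in canonical form it is !(h + 2*p == q - 2).
Before skip: !(h + 2*p == q - 2)
Then branch requires !(h + 2*p == q - 2); else branch requires !(5*h == 2*p + q - 2).
Before the if: (h < 11 ==> (!(h + 2*p == q - 2))) && ((!(h < 11)) ==> (!(5*h == 2*p + q - 2)))
Before the loop (bound <=3), unroll the exhaustion recursion (WP_0 = exit-now case; WP_j = one more guarded iteration, up to j = 3):
  WP_0: (!(c >= -9)) && (h < 11 ==> (!(h + 2*p == q - 2))) && ((!(h < 11)) ==> (!(5*h == 2*p + q - 2)))
  WP_1: (c >= -9 ==> ((!(c >= -9)) && (h < 11 ==> (!(h + 2*p == q - 2))) && ((!(h < 11)) ==> (!(5*h == 2*p + q - 2))))) && ((!(c >= -9)) ==> ((h < 11 ==> (!(h + 2*p == q - 2))) && ((!(h < 11)) ==> (!(5*h == 2*p + q - 2)))))
  WP_2: (c >= -9 ==> ((c >= -9 ==> ((!(c >= -9)) && (h < 11 ==> (!(h + 2*p == q - 2))) && ((!(h < 11)) ==> (!(5*h == 2*p + q - 2))))) && ((!(c >= -9)) ==> ((h < 11 ==> (!(h + 2*p == q - 2))) && ((!(h < 11)) ==> (!(5*h == 2*p + q - 2))))))) && ((!(c >= -9)) ==> ((h < 11 ==> (!(h + 2*p == q - 2))) && ((!(h < 11)) ==> (!(5*h == 2*p + q - 2)))))
  WP_3: (c >= -9 ==> ((c >= -9 ==> ((c >= -9 ==> ((!(c >= -9)) && (h < 11 ==> (!(h + 2*p == q - 2))) && ((!(h < 11)) ==> (!(5*h == 2*p + q - 2))))) && ((!(c >= -9)) ==> ((h < 11 ==> (!(h + 2*p == q - 2))) && ((!(h < 11)) ==> (!(5*h == 2*p + q - 2))))))) && ((!(c >= -9)) ==> ((h < 11 ==> (!(h + 2*p == q - 2))) && ((!(h < 11)) ==> (!(5*h == 2*p + q - 2))))))) && ((!(c >= -9)) ==> ((h < 11 ==> (!(h + 2*p == q - 2))) && ((!(h < 11)) ==> (!(5*h == 2*p + q - 2)))))
So before the loop: (c >= -9 ==> ((c >= -9 ==> ((c >= -9 ==> ((!(c >= -9)) && (h < 11 ==> (!(h + 2*p == q - 2))) && ((!(h < 11)) ==> (!(5*h == 2*p + q - 2))))) && ((!(c >= -9)) ==> ((h < 11 ==> (!(h + 2*p == q - 2))) && ((!(h < 11)) ==> (!(5*h == 2*p + q - 2))))))) && ((!(c >= -9)) ==> ((h < 11 ==> (!(h + 2*p == q - 2))) && ((!(h < 11)) ==> (!(5*h == 2*p + q - 2))))))) && ((!(c >= -9)) ==> ((h < 11 ==> (!(h + 2*p == q - 2))) && ((!(h < 11)) ==> (!(5*h == 2*p + q - 2)))))
Answer: WP = (c >= -9 ==> ((c >= -9 ==> ((c >= -9 ==> ((!(c >= -9)) && (h < 11 ==> (!(h + 2*p == q - 2))) && ((!(h < 11)) ==> (!(5*h == 2*p + q - 2))))) && ((!(c >= -9)) ==> ((h < 11 ==> (!(h + 2*p == q - 2))) && ((!(h < 11)) ==> (!(5*h == 2*p + q - 2))))))) && ((!(c >= -9)) ==> ((h < 11 ==> (!(h + 2*p == q - 2))) && ((!(h < 11)) ==> (!(5*h == 2*p + q - 2))))))) && ((!(c >= -9)) ==> ((h < 11 ==> (!(h + 2*p == q - 2))) && ((!(h < 11)) ==> (!(5*h == 2*p + q - 2)))))


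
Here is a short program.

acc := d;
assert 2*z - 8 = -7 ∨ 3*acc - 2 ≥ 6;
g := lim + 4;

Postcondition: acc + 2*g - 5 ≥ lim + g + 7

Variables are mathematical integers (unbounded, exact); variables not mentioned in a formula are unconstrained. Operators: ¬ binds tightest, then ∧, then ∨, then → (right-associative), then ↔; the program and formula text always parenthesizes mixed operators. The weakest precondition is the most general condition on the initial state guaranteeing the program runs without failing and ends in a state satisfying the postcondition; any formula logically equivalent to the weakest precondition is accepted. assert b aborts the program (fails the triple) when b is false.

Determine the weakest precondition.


Working backward. After the program, the postcondition acc + 2*g - 5 ≥ lim + g + 7 must hold; in canonical form it is acc + g ≥ lim + 12.
Before g := lim + 4: acc ≥ 8
Before assert 2*z - 8 = -7 ∨ 3*acc - 2 ≥ 6: (2*z = 1 ∨ 3*acc ≥ 8) ∧ acc ≥ 8
Before acc := d: (2*z = 1 ∨ 3*d ≥ 8) ∧ d ≥ 8
Answer: WP = (2*z = 1 ∨ 3*d ≥ 8) ∧ d ≥ 8


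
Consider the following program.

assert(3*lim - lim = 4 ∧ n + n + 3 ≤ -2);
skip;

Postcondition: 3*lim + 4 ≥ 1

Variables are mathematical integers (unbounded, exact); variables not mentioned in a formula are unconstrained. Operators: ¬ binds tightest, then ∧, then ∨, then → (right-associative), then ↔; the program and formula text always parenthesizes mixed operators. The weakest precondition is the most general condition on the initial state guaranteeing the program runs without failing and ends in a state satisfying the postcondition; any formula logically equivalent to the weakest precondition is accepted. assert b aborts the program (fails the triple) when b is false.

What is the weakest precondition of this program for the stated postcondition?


Working backward. After the program, the postcondition 3*lim + 4 ≥ 1 must hold; in canonical form it is 3*lim ≥ -3.
Before skip: 3*lim ≥ -3
Before assert 3*lim - lim = 4 ∧ n + n + 3 ≤ -2: 2*lim = 4 ∧ 2*n ≤ -5 ∧ 3*lim ≥ -3
Answer: WP = 2*lim = 4 ∧ 2*n ≤ -5 ∧ 3*lim ≥ -3


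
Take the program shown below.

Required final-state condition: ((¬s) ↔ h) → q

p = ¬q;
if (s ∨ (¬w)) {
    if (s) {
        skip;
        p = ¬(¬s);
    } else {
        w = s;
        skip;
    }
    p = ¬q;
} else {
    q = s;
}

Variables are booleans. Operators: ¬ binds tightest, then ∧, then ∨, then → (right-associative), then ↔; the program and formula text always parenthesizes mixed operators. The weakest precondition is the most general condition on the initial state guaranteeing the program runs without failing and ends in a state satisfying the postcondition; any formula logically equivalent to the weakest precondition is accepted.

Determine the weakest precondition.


Working backward. After the program, ((¬s) ↔ h) → q must hold.
Then branch requires (s → (((¬s) ↔ h) → q)) ∧ ((¬s) → (((¬s) ↔ h) → q)); else branch requires ((¬s) ↔ h) → s.
Before the if: ((s ∨ (¬w)) → ((s → (((¬s) ↔ h) → q)) ∧ ((¬s) → (((¬s) ↔ h) → q)))) ∧ ((¬(s ∨ (¬w))) → (((¬s) ↔ h) → s))
Before p := ¬q: ((s ∨ (¬w)) → ((s → (((¬s) ↔ h) → q)) ∧ ((¬s) → (((¬s) ↔ h) → q)))) ∧ ((¬(s ∨ (¬w))) → (((¬s) ↔ h) → s))
Answer: WP = ((s ∨ (¬w)) → ((s → (((¬s) ↔ h) → q)) ∧ ((¬s) → (((¬s) ↔ h) → q)))) ∧ ((¬(s ∨ (¬w))) → (((¬s) ↔ h) → s))


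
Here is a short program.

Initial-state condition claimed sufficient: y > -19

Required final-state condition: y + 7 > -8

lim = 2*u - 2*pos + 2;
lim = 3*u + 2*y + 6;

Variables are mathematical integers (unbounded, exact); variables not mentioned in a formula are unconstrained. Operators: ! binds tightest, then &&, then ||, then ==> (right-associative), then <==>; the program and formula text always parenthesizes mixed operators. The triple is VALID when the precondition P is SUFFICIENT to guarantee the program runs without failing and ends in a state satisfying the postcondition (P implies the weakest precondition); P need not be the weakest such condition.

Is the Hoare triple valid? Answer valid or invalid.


Working backward. After the program, the postcondition y + 7 > -8 must hold; in canonical form it is y > -15.
Before lim := 3*u + 2*y + 6: y > -15
Before lim := 2*u - 2*pos + 2: y > -15
The weakest precondition is y > -15.
Check whether y > -19 implies it.
Countermodel: at the initial state y = -18, the precondition holds but the weakest precondition fails.
Answer: invalid


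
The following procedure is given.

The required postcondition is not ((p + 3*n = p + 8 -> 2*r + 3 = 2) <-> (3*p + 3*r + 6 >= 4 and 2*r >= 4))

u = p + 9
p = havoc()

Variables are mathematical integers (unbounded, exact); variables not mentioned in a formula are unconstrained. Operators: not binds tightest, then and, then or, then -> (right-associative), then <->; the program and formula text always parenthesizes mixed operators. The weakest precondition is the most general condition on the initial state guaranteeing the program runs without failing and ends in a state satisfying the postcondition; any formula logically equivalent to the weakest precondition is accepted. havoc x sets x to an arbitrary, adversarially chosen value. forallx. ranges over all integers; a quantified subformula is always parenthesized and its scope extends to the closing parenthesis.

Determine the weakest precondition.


Working backward. After the program, the postcondition not ((p + 3*n = p + 8 -> 2*r + 3 = 2) <-> (3*p + 3*r + 6 >= 4 and 2*r >= 4)) must hold; in canonical form it is not ((3*n = 8 -> 2*r = -1) <-> (3*p + 3*r >= -2 and 2*r >= 4)).
Before havoc p: forall p_1. (not ((3*n = 8 -> 2*r = -1) <-> (3*p_1 + 3*r >= -2 and 2*r >= 4)))
Before u := p + 9: forall p_1. (not ((3*n = 8 -> 2*r = -1) <-> (3*p_1 + 3*r >= -2 and 2*r >= 4)))
Answer: WP = forall p_1. (not ((3*n = 8 -> 2*r = -1) <-> (3*p_1 + 3*r >= -2 and 2*r >= 4)))


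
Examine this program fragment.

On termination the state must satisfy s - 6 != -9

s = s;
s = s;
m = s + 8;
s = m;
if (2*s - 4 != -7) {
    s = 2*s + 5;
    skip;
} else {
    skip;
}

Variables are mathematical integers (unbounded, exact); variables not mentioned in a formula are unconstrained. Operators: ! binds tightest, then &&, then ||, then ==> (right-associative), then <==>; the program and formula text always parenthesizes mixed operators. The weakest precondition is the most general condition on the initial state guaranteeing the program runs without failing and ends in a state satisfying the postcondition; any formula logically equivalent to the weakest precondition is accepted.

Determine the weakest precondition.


Working backward. After the program, the postcondition s - 6 != -9 must hold; in canonical form it is s != -3.
Then branch requires 2*s != -8; else branch requires s != -3.
Before the if: (2*s != -3 ==> 2*s != -8) && ((!(2*s != -3)) ==> s != -3)
Before s := m: (2*m != -3 ==> 2*m != -8) && ((!(2*m != -3)) ==> m != -3)
Before m := s + 8: (2*s != -19 ==> 2*s != -24) && ((!(2*s != -19)) ==> s != -11)
Before s := s: (2*s != -19 ==> 2*s != -24) && ((!(2*s != -19)) ==> s != -11)
Before s := s: (2*s != -19 ==> 2*s != -24) && ((!(2*s != -19)) ==> s != -11)
Answer: WP = (2*s != -19 ==> 2*s != -24) && ((!(2*s != -19)) ==> s != -11)


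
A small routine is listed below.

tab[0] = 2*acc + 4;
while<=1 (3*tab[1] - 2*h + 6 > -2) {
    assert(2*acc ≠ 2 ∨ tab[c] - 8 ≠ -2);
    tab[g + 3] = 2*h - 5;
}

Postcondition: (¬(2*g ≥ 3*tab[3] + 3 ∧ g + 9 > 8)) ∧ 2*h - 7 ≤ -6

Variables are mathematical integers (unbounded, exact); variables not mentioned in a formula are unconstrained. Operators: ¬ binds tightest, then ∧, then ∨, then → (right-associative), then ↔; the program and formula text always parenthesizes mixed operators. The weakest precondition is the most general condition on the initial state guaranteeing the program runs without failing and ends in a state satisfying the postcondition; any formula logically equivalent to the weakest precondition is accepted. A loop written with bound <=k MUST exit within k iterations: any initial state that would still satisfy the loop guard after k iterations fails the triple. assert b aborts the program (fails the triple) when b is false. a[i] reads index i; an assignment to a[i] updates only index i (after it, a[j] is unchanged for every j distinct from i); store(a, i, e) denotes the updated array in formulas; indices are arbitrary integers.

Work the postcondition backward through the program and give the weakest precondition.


Working backward. After the program, the postcondition (¬(2*g ≥ 3*tab[3] + 3 ∧ g + 9 > 8)) ∧ 2*h - 7 ≤ -6 must hold; in canonical form it is (¬(2*g ≥ 3*tab[3] + 3 ∧ g > -1)) ∧ 2*h ≤ 1.
Before the loop (bound <=1), unroll the exhaustion recursion (WP_0 = exit-now case; WP_j = one more guarded iteration, up to j = 1):
  WP_0: (¬(3*tab[1] > 2*h - 8)) ∧ (¬(2*g ≥ 3*tab[3] + 3 ∧ g > -1)) ∧ 2*h ≤ 1
  WP_1: (3*tab[1] > 2*h - 8 → ((2*acc ≠ 2 ∨ tab[c] ≠ 6) ∧ (¬(3*store(tab, g + 3, 2*h - 5)[1] > 2*h - 8)) ∧ (¬(2*g ≥ 3*store(tab, g + 3, 2*h - 5)[3] + 3 ∧ g > -1)) ∧ 2*h ≤ 1)) ∧ ((¬(3*tab[1] > 2*h - 8)) → ((¬(2*g ≥ 3*tab[3] + 3 ∧ g > -1)) ∧ 2*h ≤ 1))
So before the loop: (3*tab[1] > 2*h - 8 → ((2*acc ≠ 2 ∨ tab[c] ≠ 6) ∧ (¬(3*store(tab, g + 3, 2*h - 5)[1] > 2*h - 8)) ∧ (¬(2*g ≥ 3*store(tab, g + 3, 2*h - 5)[3] + 3 ∧ g > -1)) ∧ 2*h ≤ 1)) ∧ ((¬(3*tab[1] > 2*h - 8)) → ((¬(2*g ≥ 3*tab[3] + 3 ∧ g > -1)) ∧ 2*h ≤ 1))
Before tab[0] := 2*acc + 4: (3*tab[1] > 2*h - 8 → ((2*acc ≠ 2 ∨ store(tab, 0, 2*acc + 4)[c] ≠ 6) ∧ (¬(3*store(store(tab, 0, 2*acc + 4), g + 3, 2*h - 5)[1] > 2*h - 8)) ∧ (¬(2*g ≥ 3*store(store(tab, 0, 2*acc + 4), g + 3, 2*h - 5)[3] + 3 ∧ g > -1)) ∧ 2*h ≤ 1)) ∧ ((¬(3*tab[1] > 2*h - 8)) → ((¬(2*g ≥ 3*tab[3] + 3 ∧ g > -1)) ∧ 2*h ≤ 1))
Answer: WP = (3*tab[1] > 2*h - 8 → ((2*acc ≠ 2 ∨ store(tab, 0, 2*acc + 4)[c] ≠ 6) ∧ (¬(3*store(store(tab, 0, 2*acc + 4), g + 3, 2*h - 5)[1] > 2*h - 8)) ∧ (¬(2*g ≥ 3*store(store(tab, 0, 2*acc + 4), g + 3, 2*h - 5)[3] + 3 ∧ g > -1)) ∧ 2*h ≤ 1)) ∧ ((¬(3*tab[1] > 2*h - 8)) → ((¬(2*g ≥ 3*tab[3] + 3 ∧ g > -1)) ∧ 2*h ≤ 1))


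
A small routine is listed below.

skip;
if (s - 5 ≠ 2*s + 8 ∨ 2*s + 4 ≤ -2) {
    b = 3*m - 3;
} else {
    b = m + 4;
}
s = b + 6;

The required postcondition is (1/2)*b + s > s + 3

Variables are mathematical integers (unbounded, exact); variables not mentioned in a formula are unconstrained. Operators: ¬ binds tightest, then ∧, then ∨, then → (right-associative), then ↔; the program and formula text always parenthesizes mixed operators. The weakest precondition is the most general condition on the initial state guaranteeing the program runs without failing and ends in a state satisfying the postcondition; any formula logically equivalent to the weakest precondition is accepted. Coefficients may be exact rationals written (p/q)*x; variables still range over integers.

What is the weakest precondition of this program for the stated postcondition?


Working backward. After the program, the postcondition (1/2)*b + s > s + 3 must hold; in canonical form it is (1/2)*b > 3.
Before s := b + 6: (1/2)*b > 3
Then branch requires (3/2)*m > 9/2; else branch requires (1/2)*m > 1.
Before the if: ((s ≠ -13 ∨ 2*s ≤ -6) → (3/2)*m > 9/2) ∧ ((¬(s ≠ -13 ∨ 2*s ≤ -6)) → (1/2)*m > 1)
Before skip: ((s ≠ -13 ∨ 2*s ≤ -6) → (3/2)*m > 9/2) ∧ ((¬(s ≠ -13 ∨ 2*s ≤ -6)) → (1/2)*m > 1)
Answer: WP = ((s ≠ -13 ∨ 2*s ≤ -6) → (3/2)*m > 9/2) ∧ ((¬(s ≠ -13 ∨ 2*s ≤ -6)) → (1/2)*m > 1)


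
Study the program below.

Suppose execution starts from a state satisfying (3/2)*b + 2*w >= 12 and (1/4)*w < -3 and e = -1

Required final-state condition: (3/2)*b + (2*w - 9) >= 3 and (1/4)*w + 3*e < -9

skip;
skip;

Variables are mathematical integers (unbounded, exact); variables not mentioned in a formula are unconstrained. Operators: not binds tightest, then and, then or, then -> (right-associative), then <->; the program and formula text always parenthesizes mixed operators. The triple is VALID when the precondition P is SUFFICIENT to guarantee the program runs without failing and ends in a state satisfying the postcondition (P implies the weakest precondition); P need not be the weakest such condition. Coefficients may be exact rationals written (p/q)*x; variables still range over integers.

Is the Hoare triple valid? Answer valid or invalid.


Working backward. After the program, the postcondition (3/2)*b + (2*w - 9) >= 3 and (1/4)*w + 3*e < -9 must hold; in canonical form it is (3/2)*b + 2*w >= 12 and 3*e + (1/4)*w < -9.
Before skip: (3/2)*b + 2*w >= 12 and 3*e + (1/4)*w < -9
Before skip: (3/2)*b + 2*w >= 12 and 3*e + (1/4)*w < -9
The weakest precondition is (3/2)*b + 2*w >= 12 and 3*e + (1/4)*w < -9.
Check whether (3/2)*b + 2*w >= 12 and (1/4)*w < -3 and e = -1 implies it.
Countermodel: at the initial state b = 28, e = -1, w = -15, the precondition holds but the weakest precondition fails.
Answer: invalid


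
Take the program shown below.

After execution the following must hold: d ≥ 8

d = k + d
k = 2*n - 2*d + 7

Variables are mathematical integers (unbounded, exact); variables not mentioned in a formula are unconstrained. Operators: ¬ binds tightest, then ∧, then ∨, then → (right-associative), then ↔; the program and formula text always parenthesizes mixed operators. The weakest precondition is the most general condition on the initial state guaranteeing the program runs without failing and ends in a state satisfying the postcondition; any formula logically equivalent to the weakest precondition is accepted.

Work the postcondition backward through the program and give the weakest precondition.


Working backward. After the program, d ≥ 8 must hold.
Before k := 2*n - 2*d + 7: d ≥ 8
Before d := k + d: d + k ≥ 8
Answer: WP = d + k ≥ 8


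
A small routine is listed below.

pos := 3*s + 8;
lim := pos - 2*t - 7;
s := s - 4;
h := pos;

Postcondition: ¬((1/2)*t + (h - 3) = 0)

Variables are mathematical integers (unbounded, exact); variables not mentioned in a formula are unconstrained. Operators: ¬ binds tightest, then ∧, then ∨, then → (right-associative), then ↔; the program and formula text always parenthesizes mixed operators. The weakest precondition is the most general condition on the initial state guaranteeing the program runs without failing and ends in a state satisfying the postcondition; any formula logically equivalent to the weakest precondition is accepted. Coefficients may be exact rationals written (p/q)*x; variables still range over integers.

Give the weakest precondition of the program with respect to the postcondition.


Working backward. After the program, the postcondition ¬((1/2)*t + (h - 3) = 0) must hold; in canonical form it is ¬(h + (1/2)*t = 3).
Before h := pos: ¬(pos + (1/2)*t = 3)
Before s := s - 4: ¬(pos + (1/2)*t = 3)
Before lim := pos - 2*t - 7: ¬(pos + (1/2)*t = 3)
Before pos := 3*s + 8: ¬(3*s + (1/2)*t = -5)
Answer: WP = ¬(3*s + (1/2)*t = -5)


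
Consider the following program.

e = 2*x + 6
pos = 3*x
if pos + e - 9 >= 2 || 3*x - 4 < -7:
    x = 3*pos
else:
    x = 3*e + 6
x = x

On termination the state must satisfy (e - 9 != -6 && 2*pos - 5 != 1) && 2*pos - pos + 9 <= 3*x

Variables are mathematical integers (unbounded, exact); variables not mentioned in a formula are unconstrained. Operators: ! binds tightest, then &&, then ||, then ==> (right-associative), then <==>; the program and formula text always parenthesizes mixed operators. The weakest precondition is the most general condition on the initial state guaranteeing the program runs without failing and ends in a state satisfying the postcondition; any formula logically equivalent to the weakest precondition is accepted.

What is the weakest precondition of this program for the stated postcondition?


Working backward. After the program, the postcondition (e - 9 != -6 && 2*pos - 5 != 1) && 2*pos - pos + 9 <= 3*x must hold; in canonical form it is e != 3 && 2*pos != 6 && pos <= 3*x - 9.
Before x := x: e != 3 && 2*pos != 6 && pos <= 3*x - 9
Then branch requires e != 3 && 2*pos != 6 && 8*pos >= 9; else branch requires e != 3 && 2*pos != 6 && pos <= 9*e + 9.
Before the if: ((e + pos >= 11 || 3*x < -3) ==> (e != 3 && 2*pos != 6 && 8*pos >= 9)) && ((!(e + pos >= 11 || 3*x < -3)) ==> (e != 3 && 2*pos != 6 && pos <= 9*e + 9))
Before pos := 3*x: ((e + 3*x >= 11 || 3*x < -3) ==> (e != 3 && 6*x != 6 && 24*x >= 9)) && ((!(e + 3*x >= 11 || 3*x < -3)) ==> (e != 3 && 6*x != 6 && 3*x <= 9*e + 9))
Before e := 2*x + 6: ((5*x >= 5 || 3*x < -3) ==> (2*x != -3 && 6*x != 6 && 24*x >= 9)) && ((!(5*x >= 5 || 3*x < -3)) ==> (2*x != -3 && 6*x != 6 && 15*x >= -63))
Answer: WP = ((5*x >= 5 || 3*x < -3) ==> (2*x != -3 && 6*x != 6 && 24*x >= 9)) && ((!(5*x >= 5 || 3*x < -3)) ==> (2*x != -3 && 6*x != 6 && 15*x >= -63))


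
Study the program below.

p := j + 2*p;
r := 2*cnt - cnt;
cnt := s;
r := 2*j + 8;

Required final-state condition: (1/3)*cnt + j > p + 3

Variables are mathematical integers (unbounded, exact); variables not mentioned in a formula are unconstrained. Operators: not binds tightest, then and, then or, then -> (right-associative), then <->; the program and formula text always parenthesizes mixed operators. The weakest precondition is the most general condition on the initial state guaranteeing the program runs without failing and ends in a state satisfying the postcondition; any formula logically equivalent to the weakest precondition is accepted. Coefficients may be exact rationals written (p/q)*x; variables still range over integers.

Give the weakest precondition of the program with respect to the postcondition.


Working backward. After the program, (1/3)*cnt + j > p + 3 must hold.
Before r := 2*j + 8: (1/3)*cnt + j > p + 3
Before cnt := s: j + (1/3)*s > p + 3
Before r := 2*cnt - cnt: j + (1/3)*s > p + 3
Before p := j + 2*p: (1/3)*s > 2*p + 3
Answer: WP = (1/3)*s > 2*p + 3


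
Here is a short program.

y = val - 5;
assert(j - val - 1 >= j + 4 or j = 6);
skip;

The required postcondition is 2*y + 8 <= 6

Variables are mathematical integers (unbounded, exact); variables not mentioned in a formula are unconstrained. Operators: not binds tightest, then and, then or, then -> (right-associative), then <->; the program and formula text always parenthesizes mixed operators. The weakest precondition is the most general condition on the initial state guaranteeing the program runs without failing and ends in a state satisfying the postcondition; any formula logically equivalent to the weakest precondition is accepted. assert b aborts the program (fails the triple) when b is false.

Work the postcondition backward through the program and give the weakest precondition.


Working backward. After the program, the postcondition 2*y + 8 <= 6 must hold; in canonical form it is 2*y <= -2.
Before skip: 2*y <= -2
Before assert j - val - 1 >= j + 4 or j = 6: (val <= -5 or j = 6) and 2*y <= -2
Before y := val - 5: (val <= -5 or j = 6) and 2*val <= 8
Answer: WP = (val <= -5 or j = 6) and 2*val <= 8


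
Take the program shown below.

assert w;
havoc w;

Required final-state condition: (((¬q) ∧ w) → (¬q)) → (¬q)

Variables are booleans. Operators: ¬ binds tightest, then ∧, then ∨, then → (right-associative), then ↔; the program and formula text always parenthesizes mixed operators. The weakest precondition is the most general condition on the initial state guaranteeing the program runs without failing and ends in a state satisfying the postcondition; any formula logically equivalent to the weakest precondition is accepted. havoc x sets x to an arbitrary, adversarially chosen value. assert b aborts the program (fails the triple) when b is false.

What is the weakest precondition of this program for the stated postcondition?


Working backward. After the program, (((¬q) ∧ w) → (¬q)) → (¬q) must hold.
Before havoc w: ¬q
Before assert w: w ∧ (¬q)
Answer: WP = w ∧ (¬q)


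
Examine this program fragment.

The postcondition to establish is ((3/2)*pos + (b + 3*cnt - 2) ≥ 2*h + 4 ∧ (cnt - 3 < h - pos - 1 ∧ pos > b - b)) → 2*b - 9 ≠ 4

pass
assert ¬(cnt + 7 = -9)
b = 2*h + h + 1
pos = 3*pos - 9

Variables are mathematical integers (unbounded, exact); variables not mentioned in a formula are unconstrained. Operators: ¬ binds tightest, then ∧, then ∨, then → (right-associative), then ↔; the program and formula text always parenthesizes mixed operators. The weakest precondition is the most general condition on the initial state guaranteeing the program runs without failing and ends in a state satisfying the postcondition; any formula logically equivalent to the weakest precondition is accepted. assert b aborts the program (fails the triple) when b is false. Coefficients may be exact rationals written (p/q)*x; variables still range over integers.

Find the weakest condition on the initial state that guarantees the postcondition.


Working backward. After the program, the postcondition ((3/2)*pos + (b + 3*cnt - 2) ≥ 2*h + 4 ∧ (cnt - 3 < h - pos - 1 ∧ pos > b - b)) → 2*b - 9 ≠ 4 must hold; in canonical form it is (b + 3*cnt + (3/2)*pos ≥ 2*h + 6 ∧ cnt + pos < h + 2 ∧ pos > 0) → 2*b ≠ 13.
Before pos := 3*pos - 9: (b + 3*cnt + (9/2)*pos ≥ 2*h + 39/2 ∧ cnt + 3*pos < h + 11 ∧ 3*pos > 9) → 2*b ≠ 13
Before b := 2*h + h + 1: (3*cnt + h + (9/2)*pos ≥ 37/2 ∧ cnt + 3*pos < h + 11 ∧ 3*pos > 9) → 6*h ≠ 11
Before assert ¬(cnt + 7 = -9): (¬(cnt = -16)) ∧ ((3*cnt + h + (9/2)*pos ≥ 37/2 ∧ cnt + 3*pos < h + 11 ∧ 3*pos > 9) → 6*h ≠ 11)
Before skip: (¬(cnt = -16)) ∧ ((3*cnt + h + (9/2)*pos ≥ 37/2 ∧ cnt + 3*pos < h + 11 ∧ 3*pos > 9) → 6*h ≠ 11)
Answer: WP = (¬(cnt = -16)) ∧ ((3*cnt + h + (9/2)*pos ≥ 37/2 ∧ cnt + 3*pos < h + 11 ∧ 3*pos > 9) → 6*h ≠ 11)


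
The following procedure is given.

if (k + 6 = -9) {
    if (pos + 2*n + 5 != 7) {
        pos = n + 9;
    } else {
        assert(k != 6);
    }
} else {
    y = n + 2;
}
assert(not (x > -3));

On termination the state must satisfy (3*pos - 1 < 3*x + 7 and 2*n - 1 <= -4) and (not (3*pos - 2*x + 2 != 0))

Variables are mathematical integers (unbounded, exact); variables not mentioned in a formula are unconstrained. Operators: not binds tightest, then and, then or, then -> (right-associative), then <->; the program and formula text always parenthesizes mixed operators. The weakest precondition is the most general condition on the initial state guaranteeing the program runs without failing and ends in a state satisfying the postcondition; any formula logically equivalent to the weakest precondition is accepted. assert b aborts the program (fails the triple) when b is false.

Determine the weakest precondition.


Working backward. After the program, the postcondition (3*pos - 1 < 3*x + 7 and 2*n - 1 <= -4) and (not (3*pos - 2*x + 2 != 0)) must hold; in canonical form it is 3*pos < 3*x + 8 and 2*n <= -3 and (not (3*pos != 2*x - 2)).
Before assert not (x > -3): (not (x > -3)) and 3*pos < 3*x + 8 and 2*n <= -3 and (not (3*pos != 2*x - 2))
Then branch requires (2*n + pos != 2 -> ((not (x > -3)) and 3*n < 3*x - 19 and 2*n <= -3 and (not (3*n != 2*x - 29)))) and ((not (2*n + pos != 2)) -> (k != 6 and (not (x > -3)) and 3*pos < 3*x + 8 and 2*n <= -3 and (not (3*pos != 2*x - 2)))); else branch requires (not (x > -3)) and 3*pos < 3*x + 8 and 2*n <= -3 and (not (3*pos != 2*x - 2)).
Before the if: (k = -15 -> ((2*n + pos != 2 -> ((not (x > -3)) and 3*n < 3*x - 19 and 2*n <= -3 and (not (3*n != 2*x - 29)))) and ((not (2*n + pos != 2)) -> (k != 6 and (not (x > -3)) and 3*pos < 3*x + 8 and 2*n <= -3 and (not (3*pos != 2*x - 2)))))) and ((not (k = -15)) -> ((not (x > -3)) and 3*pos < 3*x + 8 and 2*n <= -3 and (not (3*pos != 2*x - 2))))
Answer: WP = (k = -15 -> ((2*n + pos != 2 -> ((not (x > -3)) and 3*n < 3*x - 19 and 2*n <= -3 and (not (3*n != 2*x - 29)))) and ((not (2*n + pos != 2)) -> (k != 6 and (not (x > -3)) and 3*pos < 3*x + 8 and 2*n <= -3 and (not (3*pos != 2*x - 2)))))) and ((not (k = -15)) -> ((not (x > -3)) and 3*pos < 3*x + 8 and 2*n <= -3 and (not (3*pos != 2*x - 2))))


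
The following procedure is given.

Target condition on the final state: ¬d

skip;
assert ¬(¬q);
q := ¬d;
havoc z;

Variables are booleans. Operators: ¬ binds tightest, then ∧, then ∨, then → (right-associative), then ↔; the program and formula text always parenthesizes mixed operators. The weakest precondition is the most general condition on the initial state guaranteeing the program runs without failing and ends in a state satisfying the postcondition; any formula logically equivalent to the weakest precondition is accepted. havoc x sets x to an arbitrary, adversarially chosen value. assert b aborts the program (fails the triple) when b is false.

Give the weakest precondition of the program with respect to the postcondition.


Working backward. After the program, ¬d must hold.
Before havoc z: ¬d
Before q := ¬d: ¬d
Before assert ¬(¬q): q ∧ (¬d)
Before skip: q ∧ (¬d)
Answer: WP = q ∧ (¬d)


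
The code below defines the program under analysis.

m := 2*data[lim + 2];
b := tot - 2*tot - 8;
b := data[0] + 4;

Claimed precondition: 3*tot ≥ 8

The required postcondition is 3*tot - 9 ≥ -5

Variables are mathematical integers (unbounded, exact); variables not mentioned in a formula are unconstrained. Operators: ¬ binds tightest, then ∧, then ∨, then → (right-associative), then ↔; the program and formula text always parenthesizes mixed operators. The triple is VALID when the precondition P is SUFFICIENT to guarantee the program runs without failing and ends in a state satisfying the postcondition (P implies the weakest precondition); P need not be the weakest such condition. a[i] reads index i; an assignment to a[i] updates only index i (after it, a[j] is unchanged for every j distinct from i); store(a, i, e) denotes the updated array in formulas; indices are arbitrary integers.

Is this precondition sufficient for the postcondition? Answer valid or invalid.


Working backward. After the program, the postcondition 3*tot - 9 ≥ -5 must hold; in canonical form it is 3*tot ≥ 4.
Before b := data[0] + 4: 3*tot ≥ 4
Before b := tot - 2*tot - 8: 3*tot ≥ 4
Before m := 2*data[lim + 2]: 3*tot ≥ 4
The weakest precondition is 3*tot ≥ 4.
Check whether 3*tot ≥ 8 implies it.
Every state satisfying the precondition satisfies the weakest precondition: the implication holds.
Answer: valid


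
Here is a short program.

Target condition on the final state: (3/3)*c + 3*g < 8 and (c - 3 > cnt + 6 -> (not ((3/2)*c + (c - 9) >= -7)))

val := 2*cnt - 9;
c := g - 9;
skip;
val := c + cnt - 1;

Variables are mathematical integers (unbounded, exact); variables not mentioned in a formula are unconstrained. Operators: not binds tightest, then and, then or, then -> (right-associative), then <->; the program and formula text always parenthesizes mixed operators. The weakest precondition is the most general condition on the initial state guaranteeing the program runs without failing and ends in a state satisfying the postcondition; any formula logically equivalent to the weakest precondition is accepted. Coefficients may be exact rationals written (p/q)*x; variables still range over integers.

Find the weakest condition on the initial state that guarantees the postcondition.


Working backward. After the program, the postcondition (3/3)*c + 3*g < 8 and (c - 3 > cnt + 6 -> (not ((3/2)*c + (c - 9) >= -7))) must hold; in canonical form it is c + 3*g < 8 and (c > cnt + 9 -> (not ((5/2)*c >= 2))).
Before val := c + cnt - 1: c + 3*g < 8 and (c > cnt + 9 -> (not ((5/2)*c >= 2)))
Before skip: c + 3*g < 8 and (c > cnt + 9 -> (not ((5/2)*c >= 2)))
Before c := g - 9: 4*g < 17 and (g > cnt + 18 -> (not ((5/2)*g >= 49/2)))
Before val := 2*cnt - 9: 4*g < 17 and (g > cnt + 18 -> (not ((5/2)*g >= 49/2)))
Answer: WP = 4*g < 17 and (g > cnt + 18 -> (not ((5/2)*g >= 49/2)))


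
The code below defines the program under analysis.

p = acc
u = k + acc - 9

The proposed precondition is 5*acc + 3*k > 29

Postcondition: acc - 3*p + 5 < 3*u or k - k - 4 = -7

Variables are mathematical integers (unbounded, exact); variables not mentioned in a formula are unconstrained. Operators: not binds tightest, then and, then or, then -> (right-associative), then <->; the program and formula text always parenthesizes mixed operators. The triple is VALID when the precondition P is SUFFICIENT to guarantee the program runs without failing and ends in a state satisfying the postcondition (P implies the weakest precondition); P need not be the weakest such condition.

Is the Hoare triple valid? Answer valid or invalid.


Working backward. After the program, the postcondition acc - 3*p + 5 < 3*u or k - k - 4 = -7 must hold; in canonical form it is acc < 3*p + 3*u - 5.
Before u := k + acc - 9: 2*acc + 3*k + 3*p > 32
Before p := acc: 5*acc + 3*k > 32
The weakest precondition is 5*acc + 3*k > 32.
Check whether 5*acc + 3*k > 29 implies it.
Countermodel: at the initial state acc = 6, k = 0, the precondition holds but the weakest precondition fails.
Answer: invalid


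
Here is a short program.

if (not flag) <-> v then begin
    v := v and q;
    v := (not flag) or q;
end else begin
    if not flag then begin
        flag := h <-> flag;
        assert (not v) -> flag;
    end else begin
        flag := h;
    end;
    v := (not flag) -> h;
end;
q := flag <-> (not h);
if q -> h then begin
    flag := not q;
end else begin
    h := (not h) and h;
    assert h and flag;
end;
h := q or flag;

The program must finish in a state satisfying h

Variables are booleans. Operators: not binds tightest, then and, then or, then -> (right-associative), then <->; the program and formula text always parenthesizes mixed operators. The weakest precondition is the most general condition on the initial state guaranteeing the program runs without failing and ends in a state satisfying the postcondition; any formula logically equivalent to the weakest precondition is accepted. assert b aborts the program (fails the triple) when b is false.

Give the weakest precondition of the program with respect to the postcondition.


Working backward. After the program, h must hold.
Before h := q or flag: q or flag
Then branch requires true; else branch requires false.
Before the if: q -> h
Before q := flag <-> (not h): (flag <-> (not h)) -> h
Then branch requires (flag <-> (not h)) -> h; else branch requires ((not flag) -> (((not v) -> (h <-> flag)) and (((h <-> flag) <-> (not h)) -> h))) and (flag -> ((h <-> (not h)) -> h)).
Before the if: (((not flag) <-> v) -> ((flag <-> (not h)) -> h)) and ((not ((not flag) <-> v)) -> (((not flag) -> (((not v) -> (h <-> flag)) and (((h <-> flag) <-> (not h)) -> h))) and (flag -> ((h <-> (not h)) -> h))))
Answer: WP = (((not flag) <-> v) -> ((flag <-> (not h)) -> h)) and ((not ((not flag) <-> v)) -> (((not flag) -> (((not v) -> (h <-> flag)) and (((h <-> flag) <-> (not h)) -> h))) and (flag -> ((h <-> (not h)) -> h))))


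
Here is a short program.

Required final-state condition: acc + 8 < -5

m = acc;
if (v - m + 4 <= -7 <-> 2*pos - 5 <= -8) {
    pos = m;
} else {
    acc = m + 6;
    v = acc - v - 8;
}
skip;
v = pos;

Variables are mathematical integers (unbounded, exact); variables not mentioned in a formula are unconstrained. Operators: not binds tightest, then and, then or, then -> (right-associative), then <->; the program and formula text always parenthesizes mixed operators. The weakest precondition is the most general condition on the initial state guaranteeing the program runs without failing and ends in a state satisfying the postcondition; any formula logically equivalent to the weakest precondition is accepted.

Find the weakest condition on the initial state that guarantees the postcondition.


Working backward. After the program, the postcondition acc + 8 < -5 must hold; in canonical form it is acc < -13.
Before v := pos: acc < -13
Before skip: acc < -13
Then branch requires acc < -13; else branch requires m < -19.
Before the if: ((v <= m - 11 <-> 2*pos <= -3) -> acc < -13) and ((not (v <= m - 11 <-> 2*pos <= -3)) -> m < -19)
Before m := acc: ((v <= acc - 11 <-> 2*pos <= -3) -> acc < -13) and ((not (v <= acc - 11 <-> 2*pos <= -3)) -> acc < -19)
Answer: WP = ((v <= acc - 11 <-> 2*pos <= -3) -> acc < -13) and ((not (v <= acc - 11 <-> 2*pos <= -3)) -> acc < -19)


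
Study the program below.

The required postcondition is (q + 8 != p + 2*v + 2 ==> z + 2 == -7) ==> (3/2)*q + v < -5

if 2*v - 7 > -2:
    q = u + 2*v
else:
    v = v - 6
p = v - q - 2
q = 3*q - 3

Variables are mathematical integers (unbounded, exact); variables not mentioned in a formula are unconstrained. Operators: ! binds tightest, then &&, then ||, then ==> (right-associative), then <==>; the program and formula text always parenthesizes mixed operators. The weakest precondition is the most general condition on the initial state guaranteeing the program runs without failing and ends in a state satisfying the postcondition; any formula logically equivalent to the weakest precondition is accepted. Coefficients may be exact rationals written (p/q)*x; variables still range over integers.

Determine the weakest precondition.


Working backward. After the program, the postcondition (q + 8 != p + 2*v + 2 ==> z + 2 == -7) ==> (3/2)*q + v < -5 must hold; in canonical form it is (q != p + 2*v - 6 ==> z == -9) ==> (3/2)*q + v < -5.
Before q := 3*q - 3: (3*q != p + 2*v - 3 ==> z == -9) ==> (9/2)*q + v < -1/2
Before p := v - q - 2: (4*q != 3*v - 5 ==> z == -9) ==> (9/2)*q + v < -1/2
Then branch requires (4*u + 5*v != -5 ==> z == -9) ==> (9/2)*u + 10*v < -1/2; else branch requires (4*q != 3*v - 23 ==> z == -9) ==> (9/2)*q + v < 11/2.
Before the if: (2*v > 5 ==> ((4*u + 5*v != -5 ==> z == -9) ==> (9/2)*u + 10*v < -1/2)) && ((!(2*v > 5)) ==> ((4*q != 3*v - 23 ==> z == -9) ==> (9/2)*q + v < 11/2))
Answer: WP = (2*v > 5 ==> ((4*u + 5*v != -5 ==> z == -9) ==> (9/2)*u + 10*v < -1/2)) && ((!(2*v > 5)) ==> ((4*q != 3*v - 23 ==> z == -9) ==> (9/2)*q + v < 11/2))


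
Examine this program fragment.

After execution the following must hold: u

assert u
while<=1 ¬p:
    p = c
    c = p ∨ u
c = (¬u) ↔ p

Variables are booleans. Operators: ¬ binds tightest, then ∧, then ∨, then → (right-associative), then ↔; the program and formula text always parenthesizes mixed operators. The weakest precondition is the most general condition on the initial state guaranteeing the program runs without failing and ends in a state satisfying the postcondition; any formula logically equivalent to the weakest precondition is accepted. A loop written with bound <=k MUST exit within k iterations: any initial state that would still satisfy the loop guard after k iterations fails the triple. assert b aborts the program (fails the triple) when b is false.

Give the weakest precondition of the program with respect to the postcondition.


Working backward. After the program, u must hold.
Before c := (¬u) ↔ p: u
Before the loop (bound <=1), unroll the exhaustion recursion (WP_0 = exit-now case; WP_j = one more guarded iteration, up to j = 1):
  WP_0: p ∧ u
  WP_1: ((¬p) → (c ∧ u)) ∧ (p → u)
So before the loop: ((¬p) → (c ∧ u)) ∧ (p → u)
Before assert u: u ∧ ((¬p) → (c ∧ u)) ∧ (p → u)
Answer: WP = u ∧ ((¬p) → (c ∧ u)) ∧ (p → u)


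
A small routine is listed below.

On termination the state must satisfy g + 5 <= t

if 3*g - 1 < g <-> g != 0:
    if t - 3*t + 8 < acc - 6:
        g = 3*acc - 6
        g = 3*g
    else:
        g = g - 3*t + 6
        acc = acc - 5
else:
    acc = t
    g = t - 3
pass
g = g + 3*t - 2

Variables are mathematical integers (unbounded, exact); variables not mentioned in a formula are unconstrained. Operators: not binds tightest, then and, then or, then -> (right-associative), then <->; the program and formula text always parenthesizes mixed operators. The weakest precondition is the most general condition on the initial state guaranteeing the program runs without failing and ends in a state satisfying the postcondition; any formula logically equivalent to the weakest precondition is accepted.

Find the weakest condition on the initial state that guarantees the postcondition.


Working backward. After the program, the postcondition g + 5 <= t must hold; in canonical form it is g <= t - 5.
Before g := g + 3*t - 2: g + 2*t <= -3
Before skip: g + 2*t <= -3
Then branch requires (acc + 2*t > 14 -> 9*acc + 2*t <= 15) and ((not (acc + 2*t > 14)) -> g <= t - 9); else branch requires 3*t <= 0.
Before the if: ((2*g < 1 <-> g != 0) -> ((acc + 2*t > 14 -> 9*acc + 2*t <= 15) and ((not (acc + 2*t > 14)) -> g <= t - 9))) and ((not (2*g < 1 <-> g != 0)) -> 3*t <= 0)
Answer: WP = ((2*g < 1 <-> g != 0) -> ((acc + 2*t > 14 -> 9*acc + 2*t <= 15) and ((not (acc + 2*t > 14)) -> g <= t - 9))) and ((not (2*g < 1 <-> g != 0)) -> 3*t <= 0)
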